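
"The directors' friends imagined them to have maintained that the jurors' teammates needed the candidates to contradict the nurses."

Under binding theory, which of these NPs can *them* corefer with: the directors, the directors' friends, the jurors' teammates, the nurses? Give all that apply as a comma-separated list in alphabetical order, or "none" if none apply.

*them* is a pronoun; Principle B requires it to be free in its binding domain — the matrix clause.
— the directors: possessor inside the subject DP of the matrix clause; does not c-command the pronoun — Principle B does not apply; allowed.
— the directors' friends: subject of the matrix clause; c-commands the pronoun within its binding domain — blocked (Principle B).
— the jurors' teammates: subject of the clause headed by 'needed'; is c-commanded by the pronoun; coreference would bind this R-expression — blocked (Principle C).
— the nurses: object of the clause headed by 'contradict'; is c-commanded by the pronoun; coreference would bind this R-expression — blocked (Principle C).

the directors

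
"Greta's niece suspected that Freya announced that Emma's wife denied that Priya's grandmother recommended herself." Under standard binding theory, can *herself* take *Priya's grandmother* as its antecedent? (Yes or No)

*herself* is a reflexive; Principle A requires it to be bound within its binding domain — the clause headed by 'recommended'.
— Priya's grandmother: subject of the clause headed by 'recommended'; c-commands the reflexive within its binding domain — allowed (Principle A).

Yes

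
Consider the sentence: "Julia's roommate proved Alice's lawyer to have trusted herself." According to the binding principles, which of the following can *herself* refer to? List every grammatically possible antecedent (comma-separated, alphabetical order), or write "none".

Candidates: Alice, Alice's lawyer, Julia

Alice's lawyer

*herself* is a reflexive; Principle A requires it to be bound within its binding domain — the clause headed by 'trusted'.
— Alice: possessor inside the subject DP of the clause headed by 'trusted'; does not c-command the reflexive — cannot bind it (Principle A).
— Alice's lawyer: subject of the clause headed by 'trusted'; c-commands the reflexive within its binding domain — allowed (Principle A).
— Julia: possessor inside the subject DP of the matrix clause; does not c-command the reflexive — cannot bind it (Principle A).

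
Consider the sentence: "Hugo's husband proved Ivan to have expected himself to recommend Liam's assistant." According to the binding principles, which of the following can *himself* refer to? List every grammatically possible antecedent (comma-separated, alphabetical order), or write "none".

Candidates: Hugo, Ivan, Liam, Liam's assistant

*himself* is a reflexive; Principle A requires it to be bound within its binding domain — the clause headed by 'expected'.
— Hugo: possessor inside the subject DP of the matrix clause; does not c-command the reflexive — cannot bind it (Principle A).
— Ivan: subject of the clause headed by 'expected'; c-commands the reflexive within its binding domain — allowed (Principle A).
— Liam: possessor inside the object DP of the clause headed by 'recommend'; does not c-command the reflexive — cannot bind it (Principle A).
— Liam's assistant: object of the clause headed by 'recommend'; does not c-command the reflexive — cannot bind it (Principle A).

Ivan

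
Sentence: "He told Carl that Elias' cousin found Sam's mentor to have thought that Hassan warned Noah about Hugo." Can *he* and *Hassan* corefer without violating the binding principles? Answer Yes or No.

No

*Hassan* is an R-expression; Principle C requires it to be free (not bound by any c-commanding expression).
— he: subject of the matrix clause; the pronoun c-commands the R-expression — coreference blocked (Principle C).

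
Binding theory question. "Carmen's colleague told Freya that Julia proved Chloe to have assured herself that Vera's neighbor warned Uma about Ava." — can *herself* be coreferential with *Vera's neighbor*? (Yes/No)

No

*herself* is a reflexive; Principle A requires it to be bound within its binding domain — the clause headed by 'assured'.
— Vera's neighbor: subject of the clause headed by 'warned'; does not c-command the reflexive — cannot bind it (Principle A).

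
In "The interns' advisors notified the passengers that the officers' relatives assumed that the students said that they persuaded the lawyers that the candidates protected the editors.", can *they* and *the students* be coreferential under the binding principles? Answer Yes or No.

Yes

*the students* is an R-expression; Principle C requires it to be free (not bound by any c-commanding expression).
— they: subject of the clause headed by 'persuaded'; the pronoun does not c-command the R-expression — coreference allowed.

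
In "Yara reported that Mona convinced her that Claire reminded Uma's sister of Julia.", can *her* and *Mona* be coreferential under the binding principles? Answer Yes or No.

*Mona* is an R-expression; Principle C requires it to be free (not bound by any c-commanding expression).
— her: object of the clause headed by 'convinced'; the R-expression locally c-commands the pronoun — coreference blocked (Principle B on the pronoun).

No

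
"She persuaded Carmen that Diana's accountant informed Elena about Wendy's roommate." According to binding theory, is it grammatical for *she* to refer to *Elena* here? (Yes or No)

No

*Elena* is an R-expression; Principle C requires it to be free (not bound by any c-commanding expression).
— she: subject of the matrix clause; the pronoun c-commands the R-expression — coreference blocked (Principle C).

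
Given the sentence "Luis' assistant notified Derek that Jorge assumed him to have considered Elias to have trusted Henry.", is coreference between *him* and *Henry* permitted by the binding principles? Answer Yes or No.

*him* is a pronoun; Principle B requires it to be free in its binding domain — the clause headed by 'assumed'.
— Henry: object of the clause headed by 'trusted'; is c-commanded by the pronoun; coreference would bind this R-expression — blocked (Principle C).

No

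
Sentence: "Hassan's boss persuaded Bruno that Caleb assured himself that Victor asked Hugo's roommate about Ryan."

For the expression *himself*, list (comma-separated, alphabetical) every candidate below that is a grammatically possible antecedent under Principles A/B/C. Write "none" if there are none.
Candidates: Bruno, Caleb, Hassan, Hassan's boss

*himself* is a reflexive; Principle A requires it to be bound within its binding domain — the clause headed by 'assured'.
— Bruno: object of the matrix clause; c-commands the reflexive but lies outside its binding domain — cannot bind it (Principle A).
— Caleb: subject of the clause headed by 'assured'; c-commands the reflexive within its binding domain — allowed (Principle A).
— Hassan: possessor inside the subject DP of the matrix clause; does not c-command the reflexive — cannot bind it (Principle A).
— Hassan's boss: subject of the matrix clause; c-commands the reflexive but lies outside its binding domain — cannot bind it (Principle A).

Caleb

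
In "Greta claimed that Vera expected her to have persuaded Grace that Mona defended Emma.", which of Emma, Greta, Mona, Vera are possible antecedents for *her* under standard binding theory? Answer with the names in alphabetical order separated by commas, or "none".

Greta

*her* is a pronoun; Principle B requires it to be free in its binding domain — the clause headed by 'expected'.
— Emma: object of the clause headed by 'defended'; is c-commanded by the pronoun; coreference would bind this R-expression — blocked (Principle C).
— Greta: subject of the matrix clause; c-commands the pronoun but lies outside its binding domain — allowed.
— Mona: subject of the clause headed by 'defended'; is c-commanded by the pronoun; coreference would bind this R-expression — blocked (Principle C).
— Vera: subject of the clause headed by 'expected'; c-commands the pronoun within its binding domain — blocked (Principle B).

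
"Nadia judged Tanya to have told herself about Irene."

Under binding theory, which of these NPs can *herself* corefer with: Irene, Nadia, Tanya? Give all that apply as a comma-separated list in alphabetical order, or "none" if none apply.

Tanya

*herself* is a reflexive; Principle A requires it to be bound within its binding domain — the clause headed by 'told'.
— Irene: second object of the clause headed by 'told'; does not c-command the reflexive — cannot bind it (Principle A).
— Nadia: subject of the matrix clause; c-commands the reflexive but lies outside its binding domain — cannot bind it (Principle A).
— Tanya: subject of the clause headed by 'told'; c-commands the reflexive within its binding domain — allowed (Principle A).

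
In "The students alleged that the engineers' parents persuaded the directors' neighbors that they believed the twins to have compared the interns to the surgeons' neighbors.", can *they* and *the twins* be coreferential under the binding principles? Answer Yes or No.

No

*the twins* is an R-expression; Principle C requires it to be free (not bound by any c-commanding expression).
— they: subject of the clause headed by 'believed'; the pronoun c-commands the R-expression — coreference blocked (Principle C).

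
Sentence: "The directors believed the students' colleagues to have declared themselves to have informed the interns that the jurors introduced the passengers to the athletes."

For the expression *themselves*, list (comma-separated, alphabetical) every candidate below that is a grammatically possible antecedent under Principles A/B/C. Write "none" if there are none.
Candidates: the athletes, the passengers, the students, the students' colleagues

*themselves* is a reflexive; Principle A requires it to be bound within its binding domain — the clause headed by 'declared'.
— the athletes: second object of the clause headed by 'introduced'; does not c-command the reflexive — cannot bind it (Principle A).
— the passengers: object of the clause headed by 'introduced'; does not c-command the reflexive — cannot bind it (Principle A).
— the students: possessor inside the subject DP of the clause headed by 'declared'; does not c-command the reflexive — cannot bind it (Principle A).
— the students' colleagues: subject of the clause headed by 'declared'; c-commands the reflexive within its binding domain — allowed (Principle A).

the students' colleagues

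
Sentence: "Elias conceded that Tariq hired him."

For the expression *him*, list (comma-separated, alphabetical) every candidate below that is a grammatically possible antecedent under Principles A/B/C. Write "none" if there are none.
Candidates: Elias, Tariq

Elias

*him* is a pronoun; Principle B requires it to be free in its binding domain — the clause headed by 'hired'.
— Elias: subject of the matrix clause; c-commands the pronoun but lies outside its binding domain — allowed.
— Tariq: subject of the clause headed by 'hired'; c-commands the pronoun within its binding domain — blocked (Principle B).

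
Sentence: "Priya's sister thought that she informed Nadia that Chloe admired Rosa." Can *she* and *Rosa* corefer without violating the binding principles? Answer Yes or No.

No

*Rosa* is an R-expression; Principle C requires it to be free (not bound by any c-commanding expression).
— she: subject of the clause headed by 'informed'; the pronoun c-commands the R-expression — coreference blocked (Principle C).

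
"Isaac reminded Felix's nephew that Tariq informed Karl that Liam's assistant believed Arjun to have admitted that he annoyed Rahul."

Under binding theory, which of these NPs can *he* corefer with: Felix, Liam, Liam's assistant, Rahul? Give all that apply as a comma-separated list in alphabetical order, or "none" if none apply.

Felix, Liam, Liam's assistant

*he* is a pronoun; Principle B requires it to be free in its binding domain — the clause headed by 'annoyed'.
— Felix: possessor inside the object DP of the matrix clause; does not c-command the pronoun — Principle B does not apply; allowed.
— Liam: possessor inside the subject DP of the clause headed by 'believed'; does not c-command the pronoun — Principle B does not apply; allowed.
— Liam's assistant: subject of the clause headed by 'believed'; c-commands the pronoun but lies outside its binding domain — allowed.
— Rahul: object of the clause headed by 'annoyed'; is c-commanded by the pronoun; coreference would bind this R-expression — blocked (Principle C).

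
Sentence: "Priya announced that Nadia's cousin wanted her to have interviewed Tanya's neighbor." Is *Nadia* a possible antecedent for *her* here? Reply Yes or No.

*her* is a pronoun; Principle B requires it to be free in its binding domain — the clause headed by 'wanted'.
— Nadia: possessor inside the subject DP of the clause headed by 'wanted'; does not c-command the pronoun — Principle B does not apply; allowed.

Yes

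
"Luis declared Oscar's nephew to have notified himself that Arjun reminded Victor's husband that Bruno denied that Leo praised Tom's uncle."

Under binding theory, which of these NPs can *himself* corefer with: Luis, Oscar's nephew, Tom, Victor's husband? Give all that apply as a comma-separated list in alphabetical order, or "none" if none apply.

Oscar's nephew

*himself* is a reflexive; Principle A requires it to be bound within its binding domain — the clause headed by 'notified'.
— Luis: subject of the matrix clause; c-commands the reflexive but lies outside its binding domain — cannot bind it (Principle A).
— Oscar's nephew: subject of the clause headed by 'notified'; c-commands the reflexive within its binding domain — allowed (Principle A).
— Tom: possessor inside the object DP of the clause headed by 'praised'; does not c-command the reflexive — cannot bind it (Principle A).
— Victor's husband: object of the clause headed by 'reminded'; does not c-command the reflexive — cannot bind it (Principle A).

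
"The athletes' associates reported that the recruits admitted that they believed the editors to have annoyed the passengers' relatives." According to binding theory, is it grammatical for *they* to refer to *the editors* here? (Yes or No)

*the editors* is an R-expression; Principle C requires it to be free (not bound by any c-commanding expression).
— they: subject of the clause headed by 'believed'; the pronoun c-commands the R-expression — coreference blocked (Principle C).

No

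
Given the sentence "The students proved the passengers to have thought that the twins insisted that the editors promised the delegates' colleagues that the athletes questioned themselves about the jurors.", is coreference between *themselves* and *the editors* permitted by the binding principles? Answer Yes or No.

No

*themselves* is a reflexive; Principle A requires it to be bound within its binding domain — the clause headed by 'questioned'.
— the editors: subject of the clause headed by 'promised'; c-commands the reflexive but lies outside its binding domain — cannot bind it (Principle A).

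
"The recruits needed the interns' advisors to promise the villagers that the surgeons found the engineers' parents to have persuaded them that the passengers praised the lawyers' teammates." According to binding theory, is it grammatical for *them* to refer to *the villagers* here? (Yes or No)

*the villagers* is an R-expression; Principle C requires it to be free (not bound by any c-commanding expression).
— them: object of the clause headed by 'persuaded'; the pronoun does not c-command the R-expression — coreference allowed.

Yes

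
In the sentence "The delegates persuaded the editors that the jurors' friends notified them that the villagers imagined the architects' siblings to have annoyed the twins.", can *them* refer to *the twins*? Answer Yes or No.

No

*them* is a pronoun; Principle B requires it to be free in its binding domain — the clause headed by 'notified'.
— the twins: object of the clause headed by 'annoyed'; is c-commanded by the pronoun; coreference would bind this R-expression — blocked (Principle C).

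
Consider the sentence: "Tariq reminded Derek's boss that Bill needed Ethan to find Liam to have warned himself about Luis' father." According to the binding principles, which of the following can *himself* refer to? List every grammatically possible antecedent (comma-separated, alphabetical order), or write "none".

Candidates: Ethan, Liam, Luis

Liam

*himself* is a reflexive; Principle A requires it to be bound within its binding domain — the clause headed by 'warned'.
— Ethan: subject of the clause headed by 'find'; c-commands the reflexive but lies outside its binding domain — cannot bind it (Principle A).
— Liam: subject of the clause headed by 'warned'; c-commands the reflexive within its binding domain — allowed (Principle A).
— Luis: possessor inside the second object DP of the clause headed by 'warned'; does not c-command the reflexive — cannot bind it (Principle A).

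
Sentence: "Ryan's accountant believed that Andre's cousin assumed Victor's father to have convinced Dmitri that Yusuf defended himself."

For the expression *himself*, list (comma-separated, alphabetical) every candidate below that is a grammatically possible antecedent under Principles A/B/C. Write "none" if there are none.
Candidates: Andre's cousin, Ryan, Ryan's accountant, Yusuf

Yusuf

*himself* is a reflexive; Principle A requires it to be bound within its binding domain — the clause headed by 'defended'.
— Andre's cousin: subject of the clause headed by 'assumed'; c-commands the reflexive but lies outside its binding domain — cannot bind it (Principle A).
— Ryan: possessor inside the subject DP of the matrix clause; does not c-command the reflexive — cannot bind it (Principle A).
— Ryan's accountant: subject of the matrix clause; c-commands the reflexive but lies outside its binding domain — cannot bind it (Principle A).
— Yusuf: subject of the clause headed by 'defended'; c-commands the reflexive within its binding domain — allowed (Principle A).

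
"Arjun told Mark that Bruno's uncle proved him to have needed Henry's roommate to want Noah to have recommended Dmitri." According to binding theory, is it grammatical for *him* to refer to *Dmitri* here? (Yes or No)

*Dmitri* is an R-expression; Principle C requires it to be free (not bound by any c-commanding expression).
— him: subject of the clause headed by 'needed'; the pronoun c-commands the R-expression — coreference blocked (Principle C).

No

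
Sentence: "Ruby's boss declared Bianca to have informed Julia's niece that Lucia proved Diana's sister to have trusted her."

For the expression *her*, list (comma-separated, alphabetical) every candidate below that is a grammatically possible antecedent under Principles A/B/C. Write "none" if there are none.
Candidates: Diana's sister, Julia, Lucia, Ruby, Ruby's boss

*her* is a pronoun; Principle B requires it to be free in its binding domain — the clause headed by 'trusted'.
— Diana's sister: subject of the clause headed by 'trusted'; c-commands the pronoun within its binding domain — blocked (Principle B).
— Julia: possessor inside the object DP of the clause headed by 'informed'; does not c-command the pronoun — Principle B does not apply; allowed.
— Lucia: subject of the clause headed by 'proved'; c-commands the pronoun but lies outside its binding domain — allowed.
— Ruby: possessor inside the subject DP of the matrix clause; does not c-command the pronoun — Principle B does not apply; allowed.
— Ruby's boss: subject of the matrix clause; c-commands the pronoun but lies outside its binding domain — allowed.

Julia, Lucia, Ruby, Ruby's boss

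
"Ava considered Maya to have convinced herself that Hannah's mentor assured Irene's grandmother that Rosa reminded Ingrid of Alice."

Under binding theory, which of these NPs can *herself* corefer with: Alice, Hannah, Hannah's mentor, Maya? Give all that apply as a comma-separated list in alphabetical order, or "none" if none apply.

*herself* is a reflexive; Principle A requires it to be bound within its binding domain — the clause headed by 'convinced'.
— Alice: second object of the clause headed by 'reminded'; does not c-command the reflexive — cannot bind it (Principle A).
— Hannah: possessor inside the subject DP of the clause headed by 'assured'; does not c-command the reflexive — cannot bind it (Principle A).
— Hannah's mentor: subject of the clause headed by 'assured'; does not c-command the reflexive — cannot bind it (Principle A).
— Maya: subject of the clause headed by 'convinced'; c-commands the reflexive within its binding domain — allowed (Principle A).

Maya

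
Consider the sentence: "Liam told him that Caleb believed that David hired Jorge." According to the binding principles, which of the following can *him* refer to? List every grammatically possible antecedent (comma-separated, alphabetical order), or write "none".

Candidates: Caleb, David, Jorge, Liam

none

*him* is a pronoun; Principle B requires it to be free in its binding domain — the matrix clause.
— Caleb: subject of the clause headed by 'believed'; is c-commanded by the pronoun; coreference would bind this R-expression — blocked (Principle C).
— David: subject of the clause headed by 'hired'; is c-commanded by the pronoun; coreference would bind this R-expression — blocked (Principle C).
— Jorge: object of the clause headed by 'hired'; is c-commanded by the pronoun; coreference would bind this R-expression — blocked (Principle C).
— Liam: subject of the matrix clause; c-commands the pronoun within its binding domain — blocked (Principle B).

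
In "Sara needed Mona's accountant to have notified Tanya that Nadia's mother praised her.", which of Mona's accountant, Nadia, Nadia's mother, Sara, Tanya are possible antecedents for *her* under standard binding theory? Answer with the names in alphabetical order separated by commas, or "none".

Mona's accountant, Nadia, Sara, Tanya

*her* is a pronoun; Principle B requires it to be free in its binding domain — the clause headed by 'praised'.
— Mona's accountant: subject of the clause headed by 'notified'; c-commands the pronoun but lies outside its binding domain — allowed.
— Nadia: possessor inside the subject DP of the clause headed by 'praised'; does not c-command the pronoun — Principle B does not apply; allowed.
— Nadia's mother: subject of the clause headed by 'praised'; c-commands the pronoun within its binding domain — blocked (Principle B).
— Sara: subject of the matrix clause; c-commands the pronoun but lies outside its binding domain — allowed.
— Tanya: object of the clause headed by 'notified'; c-commands the pronoun but lies outside its binding domain — allowed.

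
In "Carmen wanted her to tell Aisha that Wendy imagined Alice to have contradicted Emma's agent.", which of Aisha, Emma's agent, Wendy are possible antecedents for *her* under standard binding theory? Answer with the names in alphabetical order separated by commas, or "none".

none

*her* is a pronoun; Principle B requires it to be free in its binding domain — the matrix clause.
— Aisha: object of the clause headed by 'tell'; is c-commanded by the pronoun; coreference would bind this R-expression — blocked (Principle C).
— Emma's agent: object of the clause headed by 'contradicted'; is c-commanded by the pronoun; coreference would bind this R-expression — blocked (Principle C).
— Wendy: subject of the clause headed by 'imagined'; is c-commanded by the pronoun; coreference would bind this R-expression — blocked (Principle C).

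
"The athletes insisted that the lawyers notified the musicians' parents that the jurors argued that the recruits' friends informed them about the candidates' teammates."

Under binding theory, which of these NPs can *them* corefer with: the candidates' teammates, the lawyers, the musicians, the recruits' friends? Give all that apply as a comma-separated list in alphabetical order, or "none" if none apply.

the lawyers, the musicians

*them* is a pronoun; Principle B requires it to be free in its binding domain — the clause headed by 'informed'.
— the candidates' teammates: second object of the clause headed by 'informed'; is c-commanded by the pronoun; coreference would bind this R-expression — blocked (Principle C).
— the lawyers: subject of the clause headed by 'notified'; c-commands the pronoun but lies outside its binding domain — allowed.
— the musicians: possessor inside the object DP of the clause headed by 'notified'; does not c-command the pronoun — Principle B does not apply; allowed.
— the recruits' friends: subject of the clause headed by 'informed'; c-commands the pronoun within its binding domain — blocked (Principle B).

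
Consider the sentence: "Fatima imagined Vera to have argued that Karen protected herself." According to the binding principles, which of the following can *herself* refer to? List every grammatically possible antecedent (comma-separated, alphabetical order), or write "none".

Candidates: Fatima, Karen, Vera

Karen

*herself* is a reflexive; Principle A requires it to be bound within its binding domain — the clause headed by 'protected'.
— Fatima: subject of the matrix clause; c-commands the reflexive but lies outside its binding domain — cannot bind it (Principle A).
— Karen: subject of the clause headed by 'protected'; c-commands the reflexive within its binding domain — allowed (Principle A).
— Vera: subject of the clause headed by 'argued'; c-commands the reflexive but lies outside its binding domain — cannot bind it (Principle A).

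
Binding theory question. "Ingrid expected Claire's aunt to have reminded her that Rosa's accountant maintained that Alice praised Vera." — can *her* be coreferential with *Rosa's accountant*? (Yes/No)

No

*her* is a pronoun; Principle B requires it to be free in its binding domain — the clause headed by 'reminded'.
— Rosa's accountant: subject of the clause headed by 'maintained'; is c-commanded by the pronoun; coreference would bind this R-expression — blocked (Principle C).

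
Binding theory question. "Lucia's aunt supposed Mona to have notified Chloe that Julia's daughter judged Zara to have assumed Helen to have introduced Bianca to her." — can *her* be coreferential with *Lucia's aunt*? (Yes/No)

Yes

*her* is a pronoun; Principle B requires it to be free in its binding domain — the clause headed by 'introduced'.
— Lucia's aunt: subject of the matrix clause; c-commands the pronoun but lies outside its binding domain — allowed.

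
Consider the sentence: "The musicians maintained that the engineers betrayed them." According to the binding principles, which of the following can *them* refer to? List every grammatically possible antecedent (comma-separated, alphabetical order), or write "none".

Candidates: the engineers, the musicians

the musicians

*them* is a pronoun; Principle B requires it to be free in its binding domain — the clause headed by 'betrayed'.
— the engineers: subject of the clause headed by 'betrayed'; c-commands the pronoun within its binding domain — blocked (Principle B).
— the musicians: subject of the matrix clause; c-commands the pronoun but lies outside its binding domain — allowed.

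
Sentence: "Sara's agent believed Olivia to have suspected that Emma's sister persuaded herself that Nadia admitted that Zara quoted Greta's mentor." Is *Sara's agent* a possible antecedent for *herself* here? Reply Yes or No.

*herself* is a reflexive; Principle A requires it to be bound within its binding domain — the clause headed by 'persuaded'.
— Sara's agent: subject of the matrix clause; c-commands the reflexive but lies outside its binding domain — cannot bind it (Principle A).

No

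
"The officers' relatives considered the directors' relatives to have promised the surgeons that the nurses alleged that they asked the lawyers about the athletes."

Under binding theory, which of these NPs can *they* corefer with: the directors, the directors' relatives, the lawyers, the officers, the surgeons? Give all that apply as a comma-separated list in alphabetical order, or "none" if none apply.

the directors, the directors' relatives, the officers, the surgeons

*they* is a pronoun; Principle B requires it to be free in its binding domain — the clause headed by 'asked'.
— the directors: possessor inside the subject DP of the clause headed by 'promised'; does not c-command the pronoun — Principle B does not apply; allowed.
— the directors' relatives: subject of the clause headed by 'promised'; c-commands the pronoun but lies outside its binding domain — allowed.
— the lawyers: object of the clause headed by 'asked'; is c-commanded by the pronoun; coreference would bind this R-expression — blocked (Principle C).
— the officers: possessor inside the subject DP of the matrix clause; does not c-command the pronoun — Principle B does not apply; allowed.
— the surgeons: object of the clause headed by 'promised'; c-commands the pronoun but lies outside its binding domain — allowed.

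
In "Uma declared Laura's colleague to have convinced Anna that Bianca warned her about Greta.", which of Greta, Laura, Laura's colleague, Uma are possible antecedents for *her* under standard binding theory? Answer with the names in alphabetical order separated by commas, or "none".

Laura, Laura's colleague, Uma

*her* is a pronoun; Principle B requires it to be free in its binding domain — the clause headed by 'warned'.
— Greta: second object of the clause headed by 'warned'; is c-commanded by the pronoun; coreference would bind this R-expression — blocked (Principle C).
— Laura: possessor inside the subject DP of the clause headed by 'convinced'; does not c-command the pronoun — Principle B does not apply; allowed.
— Laura's colleague: subject of the clause headed by 'convinced'; c-commands the pronoun but lies outside its binding domain — allowed.
— Uma: subject of the matrix clause; c-commands the pronoun but lies outside its binding domain — allowed.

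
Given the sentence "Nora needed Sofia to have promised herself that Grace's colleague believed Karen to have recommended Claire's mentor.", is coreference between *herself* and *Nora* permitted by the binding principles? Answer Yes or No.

No

*herself* is a reflexive; Principle A requires it to be bound within its binding domain — the clause headed by 'promised'.
— Nora: subject of the matrix clause; c-commands the reflexive but lies outside its binding domain — cannot bind it (Principle A).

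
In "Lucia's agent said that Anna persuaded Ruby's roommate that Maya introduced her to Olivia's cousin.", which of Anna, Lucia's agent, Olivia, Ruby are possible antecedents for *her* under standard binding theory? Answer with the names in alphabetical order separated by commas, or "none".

Anna, Lucia's agent, Ruby

*her* is a pronoun; Principle B requires it to be free in its binding domain — the clause headed by 'introduced'.
— Anna: subject of the clause headed by 'persuaded'; c-commands the pronoun but lies outside its binding domain — allowed.
— Lucia's agent: subject of the matrix clause; c-commands the pronoun but lies outside its binding domain — allowed.
— Olivia: possessor inside the second object DP of the clause headed by 'introduced'; is c-commanded by the pronoun; coreference would bind this R-expression — blocked (Principle C).
— Ruby: possessor inside the object DP of the clause headed by 'persuaded'; does not c-command the pronoun — Principle B does not apply; allowed.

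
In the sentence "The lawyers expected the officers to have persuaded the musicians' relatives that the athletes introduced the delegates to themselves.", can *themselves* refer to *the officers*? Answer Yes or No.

*themselves* is a reflexive; Principle A requires it to be bound within its binding domain — the clause headed by 'introduced'.
— the officers: subject of the clause headed by 'persuaded'; c-commands the reflexive but lies outside its binding domain — cannot bind it (Principle A).

No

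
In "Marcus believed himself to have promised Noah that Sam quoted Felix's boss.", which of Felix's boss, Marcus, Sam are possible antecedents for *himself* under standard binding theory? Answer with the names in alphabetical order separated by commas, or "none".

*himself* is a reflexive; Principle A requires it to be bound within its binding domain — the matrix clause.
— Felix's boss: object of the clause headed by 'quoted'; does not c-command the reflexive — cannot bind it (Principle A).
— Marcus: subject of the matrix clause; c-commands the reflexive within its binding domain — allowed (Principle A).
— Sam: subject of the clause headed by 'quoted'; does not c-command the reflexive — cannot bind it (Principle A).

Marcus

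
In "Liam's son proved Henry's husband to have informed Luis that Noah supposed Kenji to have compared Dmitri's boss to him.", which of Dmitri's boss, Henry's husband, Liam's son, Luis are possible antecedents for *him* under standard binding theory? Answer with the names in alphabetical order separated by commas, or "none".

*him* is a pronoun; Principle B requires it to be free in its binding domain — the clause headed by 'compared'.
— Dmitri's boss: object of the clause headed by 'compared'; c-commands the pronoun within its binding domain — blocked (Principle B).
— Henry's husband: subject of the clause headed by 'informed'; c-commands the pronoun but lies outside its binding domain — allowed.
— Liam's son: subject of the matrix clause; c-commands the pronoun but lies outside its binding domain — allowed.
— Luis: object of the clause headed by 'informed'; c-commands the pronoun but lies outside its binding domain — allowed.

Henry's husband, Liam's son, Luis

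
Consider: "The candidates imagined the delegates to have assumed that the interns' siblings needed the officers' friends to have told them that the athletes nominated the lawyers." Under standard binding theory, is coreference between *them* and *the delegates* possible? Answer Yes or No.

*the delegates* is an R-expression; Principle C requires it to be free (not bound by any c-commanding expression).
— them: object of the clause headed by 'told'; the pronoun does not c-command the R-expression — coreference allowed.

Yes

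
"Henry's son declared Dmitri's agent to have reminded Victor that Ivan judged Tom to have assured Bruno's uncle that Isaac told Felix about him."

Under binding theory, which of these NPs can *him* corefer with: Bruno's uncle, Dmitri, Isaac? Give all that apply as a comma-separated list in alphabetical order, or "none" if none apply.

Bruno's uncle, Dmitri

*him* is a pronoun; Principle B requires it to be free in its binding domain — the clause headed by 'told'.
— Bruno's uncle: object of the clause headed by 'assured'; c-commands the pronoun but lies outside its binding domain — allowed.
— Dmitri: possessor inside the subject DP of the clause headed by 'reminded'; does not c-command the pronoun — Principle B does not apply; allowed.
— Isaac: subject of the clause headed by 'told'; c-commands the pronoun within its binding domain — blocked (Principle B).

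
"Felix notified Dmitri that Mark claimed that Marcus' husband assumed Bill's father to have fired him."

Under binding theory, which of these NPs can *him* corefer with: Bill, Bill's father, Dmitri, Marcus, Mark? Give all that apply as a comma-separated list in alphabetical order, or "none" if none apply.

Bill, Dmitri, Marcus, Mark

*him* is a pronoun; Principle B requires it to be free in its binding domain — the clause headed by 'fired'.
— Bill: possessor inside the subject DP of the clause headed by 'fired'; does not c-command the pronoun — Principle B does not apply; allowed.
— Bill's father: subject of the clause headed by 'fired'; c-commands the pronoun within its binding domain — blocked (Principle B).
— Dmitri: object of the matrix clause; c-commands the pronoun but lies outside its binding domain — allowed.
— Marcus: possessor inside the subject DP of the clause headed by 'assumed'; does not c-command the pronoun — Principle B does not apply; allowed.
— Mark: subject of the clause headed by 'claimed'; c-commands the pronoun but lies outside its binding domain — allowed.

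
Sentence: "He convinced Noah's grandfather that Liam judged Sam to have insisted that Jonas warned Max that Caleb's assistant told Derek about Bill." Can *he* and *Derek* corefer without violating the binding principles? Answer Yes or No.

No

*Derek* is an R-expression; Principle C requires it to be free (not bound by any c-commanding expression).
— he: subject of the matrix clause; the pronoun c-commands the R-expression — coreference blocked (Principle C).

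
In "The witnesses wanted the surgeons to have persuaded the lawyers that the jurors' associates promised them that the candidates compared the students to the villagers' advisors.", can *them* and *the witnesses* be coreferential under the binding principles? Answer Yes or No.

*the witnesses* is an R-expression; Principle C requires it to be free (not bound by any c-commanding expression).
— them: object of the clause headed by 'promised'; the pronoun does not c-command the R-expression — coreference allowed.

Yes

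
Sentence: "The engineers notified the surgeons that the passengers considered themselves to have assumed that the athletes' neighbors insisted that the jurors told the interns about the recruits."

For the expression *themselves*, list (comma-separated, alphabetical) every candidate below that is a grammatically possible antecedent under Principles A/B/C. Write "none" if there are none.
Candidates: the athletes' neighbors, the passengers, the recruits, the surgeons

the passengers

*themselves* is a reflexive; Principle A requires it to be bound within its binding domain — the clause headed by 'considered'.
— the athletes' neighbors: subject of the clause headed by 'insisted'; does not c-command the reflexive — cannot bind it (Principle A).
— the passengers: subject of the clause headed by 'considered'; c-commands the reflexive within its binding domain — allowed (Principle A).
— the recruits: second object of the clause headed by 'told'; does not c-command the reflexive — cannot bind it (Principle A).
— the surgeons: object of the matrix clause; c-commands the reflexive but lies outside its binding domain — cannot bind it (Principle A).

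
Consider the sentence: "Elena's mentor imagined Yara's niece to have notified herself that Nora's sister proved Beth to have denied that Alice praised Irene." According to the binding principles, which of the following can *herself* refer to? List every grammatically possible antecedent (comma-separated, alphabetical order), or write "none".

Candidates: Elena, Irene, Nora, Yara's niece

Yara's niece

*herself* is a reflexive; Principle A requires it to be bound within its binding domain — the clause headed by 'notified'.
— Elena: possessor inside the subject DP of the matrix clause; does not c-command the reflexive — cannot bind it (Principle A).
— Irene: object of the clause headed by 'praised'; does not c-command the reflexive — cannot bind it (Principle A).
— Nora: possessor inside the subject DP of the clause headed by 'proved'; does not c-command the reflexive — cannot bind it (Principle A).
— Yara's niece: subject of the clause headed by 'notified'; c-commands the reflexive within its binding domain — allowed (Principle A).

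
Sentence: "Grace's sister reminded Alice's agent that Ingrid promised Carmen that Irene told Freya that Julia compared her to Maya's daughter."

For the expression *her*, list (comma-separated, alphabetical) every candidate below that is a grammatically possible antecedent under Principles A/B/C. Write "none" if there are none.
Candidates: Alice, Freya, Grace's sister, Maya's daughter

Alice, Freya, Grace's sister

*her* is a pronoun; Principle B requires it to be free in its binding domain — the clause headed by 'compared'.
— Alice: possessor inside the object DP of the matrix clause; does not c-command the pronoun — Principle B does not apply; allowed.
— Freya: object of the clause headed by 'told'; c-commands the pronoun but lies outside its binding domain — allowed.
— Grace's sister: subject of the matrix clause; c-commands the pronoun but lies outside its binding domain — allowed.
— Maya's daughter: second object of the clause headed by 'compared'; is c-commanded by the pronoun; coreference would bind this R-expression — blocked (Principle C).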